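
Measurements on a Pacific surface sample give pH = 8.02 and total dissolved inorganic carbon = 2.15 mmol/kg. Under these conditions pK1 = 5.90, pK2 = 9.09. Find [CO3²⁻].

α₂ = 1 / (1 + [H⁺]/K2 + [H⁺]²/(K1K2)) = 1 / (1 + 10^+1.07 + 10^-1.05)
   = 1 / (1 + 11.749 + 0.089125) = 1/12.838 = 0.07789
[CO3²⁻] = α₂ × DIC = 0.07789 × 2.15 = 0.167 mmol/kg

[CO3²⁻] = 0.167 mmol/kg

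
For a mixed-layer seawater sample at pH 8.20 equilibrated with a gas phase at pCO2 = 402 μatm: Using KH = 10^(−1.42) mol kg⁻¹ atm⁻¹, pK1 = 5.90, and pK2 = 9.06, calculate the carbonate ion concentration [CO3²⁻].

[CO2*] = KH · pCO2 = 10^(−1.42) × 402×10^-6 = 1.528×10^-5 mol/kg
α₀ = 1/(1 + K1/[H⁺] + K1K2/[H⁺]²) = 1/(1 + 10^+2.30 + 10^+1.44) = 0.004385
DIC = [CO2*]/α₀ = 1.528×10^-5 / 0.004385 = 3.486 mmol/kg
[CO3²⁻] = α₂·DIC; α₂ = 0.1208, so [CO3²⁻] = 0.1208 × 3.486 = 0.421 mmol/kg

[CO3²⁻] = 0.421 mmol/kg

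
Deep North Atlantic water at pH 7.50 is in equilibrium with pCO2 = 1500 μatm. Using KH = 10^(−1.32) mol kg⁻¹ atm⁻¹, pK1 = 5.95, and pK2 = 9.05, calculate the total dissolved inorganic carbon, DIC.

[CO2*] = KH · pCO2 = 10^(−1.32) × 1500×10^-6 = 7.179×10^-5 mol/kg
α₀ = 1/(1 + K1/[H⁺] + K1K2/[H⁺]²) = 1/(1 + 10^+1.55 + 10^+0.00) = 0.02668
DIC = [CO2*]/α₀ = 7.179×10^-5 / 0.02668 = 2.69 mmol/kg

DIC = 2.69 mmol/kg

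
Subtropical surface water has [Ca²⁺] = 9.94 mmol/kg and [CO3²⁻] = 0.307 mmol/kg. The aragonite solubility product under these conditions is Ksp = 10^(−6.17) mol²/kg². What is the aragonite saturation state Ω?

Ksp = 10^(−6.17) = 6.761×10^-7
Ω = [Ca²⁺][CO3²⁻]/Ksp = (9.94×10^-3)(0.307×10^-3) / 6.761×10^-7 = 4.51

Ω = 4.51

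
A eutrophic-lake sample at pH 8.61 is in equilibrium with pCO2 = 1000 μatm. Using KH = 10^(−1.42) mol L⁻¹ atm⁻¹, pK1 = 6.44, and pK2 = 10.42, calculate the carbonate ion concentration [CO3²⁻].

[CO3²⁻] = 0.0871 mmol/L

[CO2*] = KH · pCO2 = 10^(−1.42) × 1000×10^-6 = 3.802×10^-5 mol/L
α₀ = 1/(1 + K1/[H⁺] + K1K2/[H⁺]²) = 1/(1 + 10^+2.17 + 10^+0.36) = 0.006614
DIC = [CO2*]/α₀ = 3.802×10^-5 / 0.006614 = 5.749 mmol/L
[CO3²⁻] = α₂·DIC; α₂ = 0.01515, so [CO3²⁻] = 0.01515 × 5.749 = 0.0871 mmol/L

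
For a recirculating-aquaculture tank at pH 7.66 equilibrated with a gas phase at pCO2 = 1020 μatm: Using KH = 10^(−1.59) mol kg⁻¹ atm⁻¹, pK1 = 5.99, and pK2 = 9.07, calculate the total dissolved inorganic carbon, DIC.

[CO2*] = KH · pCO2 = 10^(−1.59) × 1020×10^-6 = 2.622×10^-5 mol/kg
α₀ = 1/(1 + K1/[H⁺] + K1K2/[H⁺]²) = 1/(1 + 10^+1.67 + 10^+0.26) = 0.02016
DIC = [CO2*]/α₀ = 2.622×10^-5 / 0.02016 = 1.30 mmol/kg

DIC = 1.30 mmol/kg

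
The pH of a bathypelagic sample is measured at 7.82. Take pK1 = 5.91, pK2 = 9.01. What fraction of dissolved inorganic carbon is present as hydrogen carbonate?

α₁ = 1 / (1 + [H⁺]/K1 + K2/[H⁺]) = 1 / (1 + 10^-1.91 + 10^-1.19)
   = 1 / (1 + 0.012303 + 0.064565) = 1/1.0769 = 0.9286

α₁ = 0.929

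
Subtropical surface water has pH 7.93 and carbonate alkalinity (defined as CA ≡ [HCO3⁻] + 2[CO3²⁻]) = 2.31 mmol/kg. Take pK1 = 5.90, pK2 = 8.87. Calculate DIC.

CA = [HCO3⁻] + 2[CO3²⁻] = (α₁ + 2α₂)·DIC
At pH 7.93: [H⁺]/K1 = 10^-2.03 = 0.0093325, K2/[H⁺] = 10^-0.94 = 0.11482
α₁ = 1/(1 + 0.0093325 + 0.11482) = 1/1.1241 = 0.8896; α₂ = α₁·K2/[H⁺] = 0.1021
α₁ + 2α₂ = 1.0938
DIC = CA / (α₁ + 2α₂) = 2.31 / 1.0938 = 2.11 mmol/kg

DIC = 2.11 mmol/kg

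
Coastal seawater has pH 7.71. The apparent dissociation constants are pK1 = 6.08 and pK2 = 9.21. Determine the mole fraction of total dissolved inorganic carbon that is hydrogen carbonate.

α₁ = 1 / (1 + [H⁺]/K1 + K2/[H⁺]) = 1 / (1 + 10^-1.63 + 10^-1.50)
   = 1 / (1 + 0.023442 + 0.031623) = 1/1.0551 = 0.9478

α₁ = 0.948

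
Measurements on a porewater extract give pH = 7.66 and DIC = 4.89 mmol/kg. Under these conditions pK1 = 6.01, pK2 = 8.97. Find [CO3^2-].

α₂ = 1 / (1 + [H⁺]/K2 + [H⁺]²/(K1K2)) = 1 / (1 + 10^+1.31 + 10^-0.34)
   = 1 / (1 + 20.417 + 0.45709) = 1/21.874 = 0.04572
[CO3²⁻] = α₂ × DIC = 0.04572 × 4.89 = 0.224 mmol/kg

[CO3²⁻] = 0.224 mmol/kg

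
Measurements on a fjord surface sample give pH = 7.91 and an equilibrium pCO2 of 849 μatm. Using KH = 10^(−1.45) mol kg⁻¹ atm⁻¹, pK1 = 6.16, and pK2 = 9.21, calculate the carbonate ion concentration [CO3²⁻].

[CO3²⁻] = 0.0849 mmol/kg

[CO2*] = KH · pCO2 = 10^(−1.45) × 849×10^-6 = 3.012×10^-5 mol/kg
α₀ = 1/(1 + K1/[H⁺] + K1K2/[H⁺]²) = 1/(1 + 10^+1.75 + 10^+0.45) = 0.01665
DIC = [CO2*]/α₀ = 3.012×10^-5 / 0.01665 = 1.809 mmol/kg
[CO3²⁻] = α₂·DIC; α₂ = 0.04693, so [CO3²⁻] = 0.04693 × 1.809 = 0.0849 mmol/kg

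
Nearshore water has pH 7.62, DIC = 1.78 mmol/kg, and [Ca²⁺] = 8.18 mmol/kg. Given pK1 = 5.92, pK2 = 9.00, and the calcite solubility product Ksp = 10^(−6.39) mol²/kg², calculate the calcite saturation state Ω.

Ω = 1.40

α₂ = 1 / (1 + [H⁺]/K2 + [H⁺]²/(K1K2)) = 1 / (1 + 10^+1.38 + 10^-0.32)
   = 1 / (1 + 23.988 + 0.47863) = 1/25.467 = 0.03927
[CO3²⁻] = α₂ × DIC = 0.03927 × 1.78 = 0.06989 mmol/kg
Ksp = 10^(−6.39) = 4.074×10^-7
Ω = [Ca²⁺][CO3²⁻]/Ksp = (8.18×10^-3)(6.989×10^-5) / 4.074×10^-7 = 1.40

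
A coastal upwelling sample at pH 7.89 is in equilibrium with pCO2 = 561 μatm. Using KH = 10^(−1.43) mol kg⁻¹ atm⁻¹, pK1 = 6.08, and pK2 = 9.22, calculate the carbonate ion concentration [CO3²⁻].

[CO2*] = KH · pCO2 = 10^(−1.43) × 561×10^-6 = 2.084×10^-5 mol/kg
α₀ = 1/(1 + K1/[H⁺] + K1K2/[H⁺]²) = 1/(1 + 10^+1.81 + 10^+0.48) = 0.01458
DIC = [CO2*]/α₀ = 2.084×10^-5 / 0.01458 = 1.430 mmol/kg
[CO3²⁻] = α₂·DIC; α₂ = 0.04403, so [CO3²⁻] = 0.04403 × 1.430 = 0.0629 mmol/kg

[CO3²⁻] = 0.0629 mmol/kg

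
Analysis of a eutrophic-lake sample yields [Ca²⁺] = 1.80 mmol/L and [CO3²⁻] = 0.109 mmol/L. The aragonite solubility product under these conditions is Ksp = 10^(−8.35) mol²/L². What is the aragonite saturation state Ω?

Ω = 43.9

Ksp = 10^(−8.35) = 4.467×10^-9
Ω = [Ca²⁺][CO3²⁻]/Ksp = (1.80×10^-3)(0.109×10^-3) / 4.467×10^-9 = 43.9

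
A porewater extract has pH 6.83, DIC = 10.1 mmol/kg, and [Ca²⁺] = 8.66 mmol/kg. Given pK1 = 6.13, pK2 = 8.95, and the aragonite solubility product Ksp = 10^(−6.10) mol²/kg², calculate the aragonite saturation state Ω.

α₂ = 1 / (1 + [H⁺]/K2 + [H⁺]²/(K1K2)) = 1 / (1 + 10^+2.12 + 10^+1.42)
   = 1 / (1 + 131.83 + 26.303) = 1/159.13 = 0.006284
[CO3²⁻] = α₂ × DIC = 0.006284 × 10.1 = 0.06347 mmol/kg
Ksp = 10^(−6.10) = 7.943×10^-7
Ω = [Ca²⁺][CO3²⁻]/Ksp = (8.66×10^-3)(6.347×10^-5) / 7.943×10^-7 = 0.692

Ω = 0.692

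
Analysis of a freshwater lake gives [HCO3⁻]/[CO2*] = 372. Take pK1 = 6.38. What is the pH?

pH = 8.95

From K1 = [H⁺][HCO3⁻]/[CO2*]:  pH = pK1 + log₁₀([HCO3⁻]/[CO2*])
log₁₀(372) = +2.571
pH = 6.38 + (+2.571) = 8.95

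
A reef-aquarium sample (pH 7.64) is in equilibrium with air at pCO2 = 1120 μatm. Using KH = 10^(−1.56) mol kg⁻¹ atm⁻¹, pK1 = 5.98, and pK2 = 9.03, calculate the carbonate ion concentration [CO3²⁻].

[CO2*] = KH · pCO2 = 10^(−1.56) × 1120×10^-6 = 3.085×10^-5 mol/kg
α₀ = 1/(1 + K1/[H⁺] + K1K2/[H⁺]²) = 1/(1 + 10^+1.66 + 10^+0.27) = 0.02059
DIC = [CO2*]/α₀ = 3.085×10^-5 / 0.02059 = 1.498 mmol/kg
[CO3²⁻] = α₂·DIC; α₂ = 0.03834, so [CO3²⁻] = 0.03834 × 1.498 = 0.0574 mmol/kg

[CO3²⁻] = 0.0574 mmol/kg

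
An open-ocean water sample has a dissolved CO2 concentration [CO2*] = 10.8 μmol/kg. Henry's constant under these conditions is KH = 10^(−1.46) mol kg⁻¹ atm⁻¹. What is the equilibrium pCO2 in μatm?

pCO2 = 311 μatm

KH = 10^(−1.46) = 3.467×10^-2 mol kg⁻¹ atm⁻¹
pCO2 = [CO2*]/KH = 10.8×10^-6 / 3.467×10^-2 = 3.11×10^-4 atm = 311 μatm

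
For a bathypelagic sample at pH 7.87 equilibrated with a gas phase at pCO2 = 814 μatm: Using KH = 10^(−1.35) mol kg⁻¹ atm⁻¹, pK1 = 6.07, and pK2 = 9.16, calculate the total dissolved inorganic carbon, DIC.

[CO2*] = KH · pCO2 = 10^(−1.35) × 814×10^-6 = 3.636×10^-5 mol/kg
α₀ = 1/(1 + K1/[H⁺] + K1K2/[H⁺]²) = 1/(1 + 10^+1.80 + 10^+0.51) = 0.01485
DIC = [CO2*]/α₀ = 3.636×10^-5 / 0.01485 = 2.45 mmol/kg

DIC = 2.45 mmol/kg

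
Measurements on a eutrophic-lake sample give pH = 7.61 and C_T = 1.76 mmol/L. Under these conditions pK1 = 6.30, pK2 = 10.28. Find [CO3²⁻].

α₂ = 1 / (1 + [H⁺]/K2 + [H⁺]²/(K1K2)) = 1 / (1 + 10^+2.67 + 10^+1.36)
   = 1 / (1 + 467.74 + 22.909) = 1/491.64 = 0.002034
[CO3²⁻] = α₂ × DIC = 0.002034 × 1.76 = 0.00358 mmol/L = 3.58 μmol/L

[CO3²⁻] = 3.58 μmol/L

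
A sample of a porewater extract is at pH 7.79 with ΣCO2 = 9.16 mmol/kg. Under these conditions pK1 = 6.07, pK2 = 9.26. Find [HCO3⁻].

[HCO3⁻] = 8.70 mmol/kg

α₁ = 1 / (1 + [H⁺]/K1 + K2/[H⁺]) = 1 / (1 + 10^-1.72 + 10^-1.47)
   = 1 / (1 + 0.019055 + 0.033884) = 1/1.0529 = 0.9497
[HCO3⁻] = α₁ × DIC = 0.9497 × 9.16 = 8.70 mmol/kg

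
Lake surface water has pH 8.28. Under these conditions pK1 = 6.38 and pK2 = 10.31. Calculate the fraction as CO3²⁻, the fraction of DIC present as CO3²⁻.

α₂ = 1 / (1 + [H⁺]/K2 + [H⁺]²/(K1K2)) = 1 / (1 + 10^+2.03 + 10^+0.13)
   = 1 / (1 + 107.15 + 1.3490) = 1/109.50 = 0.009132

α₂ = 0.00913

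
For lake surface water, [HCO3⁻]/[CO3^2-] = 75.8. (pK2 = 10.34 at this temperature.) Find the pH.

From K2 = [H⁺][CO3^2-]/[HCO3⁻]:  pH = pK2 − log₁₀([HCO3⁻]/[CO3^2-])
log₁₀(75.8) = +1.880
pH = 10.34 − (+1.880) = 8.46

pH = 8.46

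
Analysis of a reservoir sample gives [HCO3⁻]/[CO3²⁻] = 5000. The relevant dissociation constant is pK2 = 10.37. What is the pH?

pH = 6.67

From K2 = [H⁺][CO3²⁻]/[HCO3⁻]:  pH = pK2 − log₁₀([HCO3⁻]/[CO3²⁻])
log₁₀(5000) = +3.699
pH = 10.37 − (+3.699) = 6.67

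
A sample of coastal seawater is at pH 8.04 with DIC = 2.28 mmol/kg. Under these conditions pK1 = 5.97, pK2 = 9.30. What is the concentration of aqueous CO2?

[CO2*] = 18.2 μmol/kg

α₀ = 1 / (1 + K1/[H⁺] + K1K2/[H⁺]²) = 1 / (1 + 10^+2.07 + 10^+0.81)
   = 1 / (1 + 117.49 + 6.4565) = 1/124.95 = 0.008003
[CO2*] = α₀ × DIC = 0.008003 × 2.28 = 0.0182 mmol/kg = 18.2 μmol/kg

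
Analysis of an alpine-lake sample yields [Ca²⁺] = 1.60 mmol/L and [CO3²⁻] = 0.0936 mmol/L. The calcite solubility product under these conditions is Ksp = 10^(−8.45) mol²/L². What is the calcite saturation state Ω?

Ksp = 10^(−8.45) = 3.548×10^-9
Ω = [Ca²⁺][CO3²⁻]/Ksp = (1.60×10^-3)(0.0936×10^-3) / 3.548×10^-9 = 42.2

Ω = 42.2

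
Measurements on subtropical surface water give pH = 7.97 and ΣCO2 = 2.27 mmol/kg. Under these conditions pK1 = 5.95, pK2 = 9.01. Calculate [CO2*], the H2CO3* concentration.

α₀ = 1 / (1 + K1/[H⁺] + K1K2/[H⁺]²) = 1 / (1 + 10^+2.02 + 10^+0.98)
   = 1 / (1 + 104.71 + 9.5499) = 1/115.26 = 0.008676
[CO2*] = α₀ × DIC = 0.008676 × 2.27 = 0.0197 mmol/kg = 19.7 μmol/kg

[CO2*] = 19.7 μmol/kg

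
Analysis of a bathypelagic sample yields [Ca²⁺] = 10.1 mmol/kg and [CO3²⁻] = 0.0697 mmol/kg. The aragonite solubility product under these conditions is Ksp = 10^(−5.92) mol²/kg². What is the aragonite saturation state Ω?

Ω = 0.586

Ksp = 10^(−5.92) = 1.202×10^-6
Ω = [Ca²⁺][CO3²⁻]/Ksp = (10.1×10^-3)(0.0697×10^-3) / 1.202×10^-6 = 0.586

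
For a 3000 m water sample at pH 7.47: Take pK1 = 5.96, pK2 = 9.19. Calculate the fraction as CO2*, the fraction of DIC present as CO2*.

α₀ = 0.0294

α₀ = 1 / (1 + K1/[H⁺] + K1K2/[H⁺]²) = 1 / (1 + 10^+1.51 + 10^-0.21)
   = 1 / (1 + 32.359 + 0.61660) = 1/33.976 = 0.02943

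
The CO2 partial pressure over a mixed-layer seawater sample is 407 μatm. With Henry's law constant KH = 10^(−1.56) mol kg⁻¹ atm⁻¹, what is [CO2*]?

KH = 10^(−1.56) = 2.754×10^-2 mol kg⁻¹ atm⁻¹
[CO2*] = KH · pCO2 = 2.754×10^-2 × 407×10^-6 atm = 1.12×10^-5 mol/kg

[CO2*] = 11.2 μmol/kg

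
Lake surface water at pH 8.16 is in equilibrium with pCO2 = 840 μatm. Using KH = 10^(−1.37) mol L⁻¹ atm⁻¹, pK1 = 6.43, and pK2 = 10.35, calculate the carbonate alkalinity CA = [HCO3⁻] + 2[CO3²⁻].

[CO2*] = KH · pCO2 = 10^(−1.37) × 840×10^-6 = 3.583×10^-5 mol/L
α₀ = 1/(1 + K1/[H⁺] + K1K2/[H⁺]²) = 1/(1 + 10^+1.73 + 10^-0.46) = 0.01817
DIC = [CO2*]/α₀ = 3.583×10^-5 / 0.01817 = 1.973 mmol/L
CA = (α₁ + 2α₂)·DIC = (0.9755 + 2×0.006299) × 1.973 = 1.95 mmol/L

CA = 1.95 mmol/L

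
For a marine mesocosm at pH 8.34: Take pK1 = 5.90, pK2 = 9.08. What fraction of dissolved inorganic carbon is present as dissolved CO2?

α₀ = 0.00306

α₀ = 1 / (1 + K1/[H⁺] + K1K2/[H⁺]²) = 1 / (1 + 10^+2.44 + 10^+1.70)
   = 1 / (1 + 275.42 + 50.119) = 1/326.54 = 0.003062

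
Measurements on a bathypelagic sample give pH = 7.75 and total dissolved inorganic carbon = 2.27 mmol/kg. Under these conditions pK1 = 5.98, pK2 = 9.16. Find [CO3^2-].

[CO3²⁻] = 0.0836 mmol/kg

α₂ = 1 / (1 + [H⁺]/K2 + [H⁺]²/(K1K2)) = 1 / (1 + 10^+1.41 + 10^-0.36)
   = 1 / (1 + 25.704 + 0.43652) = 1/27.140 = 0.03685
[CO3²⁻] = α₂ × DIC = 0.03685 × 2.27 = 0.0836 mmol/kg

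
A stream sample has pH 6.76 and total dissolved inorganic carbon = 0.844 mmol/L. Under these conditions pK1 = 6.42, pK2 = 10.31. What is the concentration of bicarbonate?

[HCO3⁻] = 0.579 mmol/L

α₁ = 1 / (1 + [H⁺]/K1 + K2/[H⁺]) = 1 / (1 + 10^-0.34 + 10^-3.55)
   = 1 / (1 + 0.45709 + 0.00028184) = 1/1.4574 = 0.6862
[HCO3⁻] = α₁ × DIC = 0.6862 × 0.844 = 0.579 mmol/L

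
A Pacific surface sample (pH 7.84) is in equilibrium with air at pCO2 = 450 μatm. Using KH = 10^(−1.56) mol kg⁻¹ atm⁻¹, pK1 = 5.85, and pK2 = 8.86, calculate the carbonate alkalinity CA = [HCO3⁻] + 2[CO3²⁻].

CA = 1.44 mmol/kg

[CO2*] = KH · pCO2 = 10^(−1.56) × 450×10^-6 = 1.239×10^-5 mol/kg
α₀ = 1/(1 + K1/[H⁺] + K1K2/[H⁺]²) = 1/(1 + 10^+1.99 + 10^+0.97) = 0.009254
DIC = [CO2*]/α₀ = 1.239×10^-5 / 0.009254 = 1.339 mmol/kg
CA = (α₁ + 2α₂)·DIC = (0.9044 + 2×0.08637) × 1.339 = 1.44 mmol/kg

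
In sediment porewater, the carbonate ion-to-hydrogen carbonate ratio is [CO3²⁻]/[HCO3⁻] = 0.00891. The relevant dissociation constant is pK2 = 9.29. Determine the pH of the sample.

From K2 = [H⁺][CO3²⁻]/[HCO3⁻]:  pH = pK2 + log₁₀([CO3²⁻]/[HCO3⁻])
log₁₀(0.00891) = -2.050
pH = 9.29 + (-2.050) = 7.24

pH = 7.24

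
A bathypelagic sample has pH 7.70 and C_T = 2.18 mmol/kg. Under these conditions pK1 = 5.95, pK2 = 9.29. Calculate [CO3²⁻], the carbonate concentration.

[CO3²⁻] = 0.0537 mmol/kg

α₂ = 1 / (1 + [H⁺]/K2 + [H⁺]²/(K1K2)) = 1 / (1 + 10^+1.59 + 10^-0.16)
   = 1 / (1 + 38.905 + 0.69183) = 1/40.596 = 0.02463
[CO3²⁻] = α₂ × DIC = 0.02463 × 2.18 = 0.0537 mmol/kg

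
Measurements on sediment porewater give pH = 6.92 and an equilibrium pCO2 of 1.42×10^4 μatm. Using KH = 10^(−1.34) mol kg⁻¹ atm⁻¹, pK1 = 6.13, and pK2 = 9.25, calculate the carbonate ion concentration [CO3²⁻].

[CO2*] = KH · pCO2 = 10^(−1.34) × 1.42×10^4×10^-6 = 6.491×10^-4 mol/kg
α₀ = 1/(1 + K1/[H⁺] + K1K2/[H⁺]²) = 1/(1 + 10^+0.79 + 10^-1.54) = 0.1390
DIC = [CO2*]/α₀ = 6.491×10^-4 / 0.1390 = 4.670 mmol/kg
[CO3²⁻] = α₂·DIC; α₂ = 0.004008, so [CO3²⁻] = 0.004008 × 4.670 = 0.0187 mmol/kg = 18.7 μmol/kg

[CO3²⁻] = 18.7 μmol/kg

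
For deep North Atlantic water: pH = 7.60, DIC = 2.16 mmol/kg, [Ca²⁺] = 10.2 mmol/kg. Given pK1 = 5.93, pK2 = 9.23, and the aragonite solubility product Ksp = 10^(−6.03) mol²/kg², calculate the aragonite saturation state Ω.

α₂ = 1 / (1 + [H⁺]/K2 + [H⁺]²/(K1K2)) = 1 / (1 + 10^+1.63 + 10^-0.04)
   = 1 / (1 + 42.658 + 0.91201) = 1/44.570 = 0.02244
[CO3²⁻] = α₂ × DIC = 0.02244 × 2.16 = 0.04846 mmol/kg
Ksp = 10^(−6.03) = 9.333×10^-7
Ω = [Ca²⁺][CO3²⁻]/Ksp = (10.2×10^-3)(4.846×10^-5) / 9.333×10^-7 = 0.530

Ω = 0.530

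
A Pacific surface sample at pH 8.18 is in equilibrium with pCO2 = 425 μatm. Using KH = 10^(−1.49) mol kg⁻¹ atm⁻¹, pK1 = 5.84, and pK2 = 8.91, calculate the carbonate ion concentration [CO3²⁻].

[CO3²⁻] = 0.560 mmol/kg

[CO2*] = KH · pCO2 = 10^(−1.49) × 425×10^-6 = 1.375×10^-5 mol/kg
α₀ = 1/(1 + K1/[H⁺] + K1K2/[H⁺]²) = 1/(1 + 10^+2.34 + 10^+1.61) = 0.003839
DIC = [CO2*]/α₀ = 1.375×10^-5 / 0.003839 = 3.583 mmol/kg
[CO3²⁻] = α₂·DIC; α₂ = 0.1564, so [CO3²⁻] = 0.1564 × 3.583 = 0.560 mmol/kg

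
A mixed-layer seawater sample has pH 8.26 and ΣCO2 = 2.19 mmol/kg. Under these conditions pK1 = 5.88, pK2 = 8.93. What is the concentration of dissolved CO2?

α₀ = 1 / (1 + K1/[H⁺] + K1K2/[H⁺]²) = 1 / (1 + 10^+2.38 + 10^+1.71)
   = 1 / (1 + 239.88 + 51.286) = 1/292.17 = 0.003423
[CO2*] = α₀ × DIC = 0.003423 × 2.19 = 0.00750 mmol/kg = 7.50 μmol/kg

[CO2*] = 7.50 μmol/kg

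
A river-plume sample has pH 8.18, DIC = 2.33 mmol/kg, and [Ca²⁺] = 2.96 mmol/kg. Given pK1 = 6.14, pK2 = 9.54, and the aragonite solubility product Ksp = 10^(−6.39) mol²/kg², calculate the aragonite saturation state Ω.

α₂ = 1 / (1 + [H⁺]/K2 + [H⁺]²/(K1K2)) = 1 / (1 + 10^+1.36 + 10^-0.68)
   = 1 / (1 + 22.909 + 0.20893) = 1/24.118 = 0.04146
[CO3²⁻] = α₂ × DIC = 0.04146 × 2.33 = 0.09661 mmol/kg
Ksp = 10^(−6.39) = 4.074×10^-7
Ω = [Ca²⁺][CO3²⁻]/Ksp = (2.96×10^-3)(9.661×10^-5) / 4.074×10^-7 = 0.702

Ω = 0.702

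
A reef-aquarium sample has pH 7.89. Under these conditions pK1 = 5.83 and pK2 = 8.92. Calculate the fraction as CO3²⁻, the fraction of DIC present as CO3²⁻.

α₂ = 1 / (1 + [H⁺]/K2 + [H⁺]²/(K1K2)) = 1 / (1 + 10^+1.03 + 10^-1.03)
   = 1 / (1 + 10.715 + 0.093325) = 1/11.809 = 0.08468

α₂ = 0.0847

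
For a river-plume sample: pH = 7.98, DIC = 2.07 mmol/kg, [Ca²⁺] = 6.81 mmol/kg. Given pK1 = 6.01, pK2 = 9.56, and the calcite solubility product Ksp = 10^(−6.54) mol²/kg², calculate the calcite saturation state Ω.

α₂ = 1 / (1 + [H⁺]/K2 + [H⁺]²/(K1K2)) = 1 / (1 + 10^+1.58 + 10^-0.39)
   = 1 / (1 + 38.019 + 0.40738) = 1/39.426 = 0.02536
[CO3²⁻] = α₂ × DIC = 0.02536 × 2.07 = 0.05250 mmol/kg
Ksp = 10^(−6.54) = 2.884×10^-7
Ω = [Ca²⁺][CO3²⁻]/Ksp = (6.81×10^-3)(5.250×10^-5) / 2.884×10^-7 = 1.24

Ω = 1.24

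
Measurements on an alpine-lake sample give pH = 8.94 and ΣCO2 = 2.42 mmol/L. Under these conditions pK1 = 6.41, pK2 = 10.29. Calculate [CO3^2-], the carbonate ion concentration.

α₂ = 1 / (1 + [H⁺]/K2 + [H⁺]²/(K1K2)) = 1 / (1 + 10^+1.35 + 10^-1.18)
   = 1 / (1 + 22.387 + 0.066069) = 1/23.453 = 0.04264
[CO3²⁻] = α₂ × DIC = 0.04264 × 2.42 = 0.103 mmol/L

[CO3²⁻] = 0.103 mmol/L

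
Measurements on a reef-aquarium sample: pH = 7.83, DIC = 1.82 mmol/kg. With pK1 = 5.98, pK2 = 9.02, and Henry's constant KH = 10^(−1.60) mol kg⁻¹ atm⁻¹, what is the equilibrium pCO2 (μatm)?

α₀ = 1 / (1 + K1/[H⁺] + K1K2/[H⁺]²) = 1 / (1 + 10^+1.85 + 10^+0.66)
   = 1 / (1 + 70.795 + 4.5709) = 1/76.365 = 0.01309
[CO2*] = α₀ × DIC = 0.01309 × 1.82 = 0.02383 mmol/kg
pCO2 = [CO2*]/KH = 2.383×10^-5 / 2.512×10^-2 = 949 μatm

pCO2 = 949 μatm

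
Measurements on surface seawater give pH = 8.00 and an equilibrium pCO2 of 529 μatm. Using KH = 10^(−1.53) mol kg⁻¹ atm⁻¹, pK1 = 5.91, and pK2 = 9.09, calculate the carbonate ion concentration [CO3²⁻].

[CO3²⁻] = 0.156 mmol/kg

[CO2*] = KH · pCO2 = 10^(−1.53) × 529×10^-6 = 1.561×10^-5 mol/kg
α₀ = 1/(1 + K1/[H⁺] + K1K2/[H⁺]²) = 1/(1 + 10^+2.09 + 10^+1.00) = 0.007461
DIC = [CO2*]/α₀ = 1.561×10^-5 / 0.007461 = 2.092 mmol/kg
[CO3²⁻] = α₂·DIC; α₂ = 0.07461, so [CO3²⁻] = 0.07461 × 2.092 = 0.156 mmol/kg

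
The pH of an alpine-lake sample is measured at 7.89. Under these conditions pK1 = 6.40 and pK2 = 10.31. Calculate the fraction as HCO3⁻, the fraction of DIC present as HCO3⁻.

α₁ = 1 / (1 + [H⁺]/K1 + K2/[H⁺]) = 1 / (1 + 10^-1.49 + 10^-2.42)
   = 1 / (1 + 0.032359 + 0.0038019) = 1/1.0362 = 0.9651

α₁ = 0.965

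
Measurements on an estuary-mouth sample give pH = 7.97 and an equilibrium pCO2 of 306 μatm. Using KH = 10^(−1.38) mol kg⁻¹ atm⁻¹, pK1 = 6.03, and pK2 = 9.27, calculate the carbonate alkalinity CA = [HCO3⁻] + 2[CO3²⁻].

CA = 1.22 mmol/kg

[CO2*] = KH · pCO2 = 10^(−1.38) × 306×10^-6 = 1.276×10^-5 mol/kg
α₀ = 1/(1 + K1/[H⁺] + K1K2/[H⁺]²) = 1/(1 + 10^+1.94 + 10^+0.64) = 0.01082
DIC = [CO2*]/α₀ = 1.276×10^-5 / 0.01082 = 1.179 mmol/kg
CA = (α₁ + 2α₂)·DIC = (0.9420 + 2×0.04721) × 1.179 = 1.22 mmol/kg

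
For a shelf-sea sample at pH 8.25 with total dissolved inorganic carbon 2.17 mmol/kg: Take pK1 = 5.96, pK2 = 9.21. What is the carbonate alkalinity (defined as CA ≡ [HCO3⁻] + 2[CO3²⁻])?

CA = [HCO3⁻] + 2[CO3²⁻] = (α₁ + 2α₂)·DIC
At pH 8.25: [H⁺]/K1 = 10^-2.29 = 0.0051286, K2/[H⁺] = 10^-0.96 = 0.10965
α₁ = 1/(1 + 0.0051286 + 0.10965) = 1/1.1148 = 0.8970; α₂ = α₁·K2/[H⁺] = 0.09836
α₁ + 2α₂ = 1.0938
CA = 1.0938 × 2.17 = 2.37 mmol/kg

CA = 2.37 mmol/kg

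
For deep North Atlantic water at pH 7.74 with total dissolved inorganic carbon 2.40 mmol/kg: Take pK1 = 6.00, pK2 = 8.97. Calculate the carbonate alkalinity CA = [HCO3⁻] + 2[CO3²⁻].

CA = 2.49 mmol/kg

CA = [HCO3⁻] + 2[CO3²⁻] = (α₁ + 2α₂)·DIC
At pH 7.74: [H⁺]/K1 = 10^-1.74 = 0.018197, K2/[H⁺] = 10^-1.23 = 0.058884
α₁ = 1/(1 + 0.018197 + 0.058884) = 1/1.0771 = 0.9284; α₂ = α₁·K2/[H⁺] = 0.05467
α₁ + 2α₂ = 1.0378
CA = 1.0378 × 2.40 = 2.49 mmol/kg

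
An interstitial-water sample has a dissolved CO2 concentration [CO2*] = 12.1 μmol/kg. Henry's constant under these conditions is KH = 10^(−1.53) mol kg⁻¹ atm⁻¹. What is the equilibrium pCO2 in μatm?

pCO2 = 410 μatm

KH = 10^(−1.53) = 2.951×10^-2 mol kg⁻¹ atm⁻¹
pCO2 = [CO2*]/KH = 12.1×10^-6 / 2.951×10^-2 = 4.10×10^-4 atm = 410 μatm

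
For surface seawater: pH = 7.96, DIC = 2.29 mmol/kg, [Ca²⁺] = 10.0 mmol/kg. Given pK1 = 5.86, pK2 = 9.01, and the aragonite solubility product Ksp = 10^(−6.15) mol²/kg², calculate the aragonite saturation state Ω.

α₂ = 1 / (1 + [H⁺]/K2 + [H⁺]²/(K1K2)) = 1 / (1 + 10^+1.05 + 10^-1.05)
   = 1 / (1 + 11.220 + 0.089125) = 1/12.309 = 0.08124
[CO3²⁻] = α₂ × DIC = 0.08124 × 2.29 = 0.1860 mmol/kg
Ksp = 10^(−6.15) = 7.079×10^-7
Ω = [Ca²⁺][CO3²⁻]/Ksp = (10.0×10^-3)(1.860×10^-4) / 7.079×10^-7 = 2.63

Ω = 2.63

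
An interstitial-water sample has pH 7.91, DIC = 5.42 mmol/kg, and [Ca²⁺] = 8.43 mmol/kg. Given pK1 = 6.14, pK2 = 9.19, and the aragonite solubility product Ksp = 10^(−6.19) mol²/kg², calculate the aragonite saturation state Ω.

α₂ = 1 / (1 + [H⁺]/K2 + [H⁺]²/(K1K2)) = 1 / (1 + 10^+1.28 + 10^-0.49)
   = 1 / (1 + 19.055 + 0.32359) = 1/20.378 = 0.04907
[CO3²⁻] = α₂ × DIC = 0.04907 × 5.42 = 0.2660 mmol/kg
Ksp = 10^(−6.19) = 6.457×10^-7
Ω = [Ca²⁺][CO3²⁻]/Ksp = (8.43×10^-3)(2.660×10^-4) / 6.457×10^-7 = 3.47

Ω = 3.47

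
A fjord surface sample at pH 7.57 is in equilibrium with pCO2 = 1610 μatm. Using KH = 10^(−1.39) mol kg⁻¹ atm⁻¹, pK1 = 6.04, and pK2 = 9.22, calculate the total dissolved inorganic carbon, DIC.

[CO2*] = KH · pCO2 = 10^(−1.39) × 1610×10^-6 = 6.559×10^-5 mol/kg
α₀ = 1/(1 + K1/[H⁺] + K1K2/[H⁺]²) = 1/(1 + 10^+1.53 + 10^-0.12) = 0.02806
DIC = [CO2*]/α₀ = 6.559×10^-5 / 0.02806 = 2.34 mmol/kg

DIC = 2.34 mmol/kg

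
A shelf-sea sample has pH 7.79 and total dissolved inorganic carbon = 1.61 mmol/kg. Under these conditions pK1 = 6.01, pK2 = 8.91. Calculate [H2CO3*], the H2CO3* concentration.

[CO2*] = 0.0245 mmol/kg

α₀ = 1 / (1 + K1/[H⁺] + K1K2/[H⁺]²) = 1 / (1 + 10^+1.78 + 10^+0.66)
   = 1 / (1 + 60.256 + 4.5709) = 1/65.827 = 0.01519
[CO2*] = α₀ × DIC = 0.01519 × 1.61 = 0.0245 mmol/kg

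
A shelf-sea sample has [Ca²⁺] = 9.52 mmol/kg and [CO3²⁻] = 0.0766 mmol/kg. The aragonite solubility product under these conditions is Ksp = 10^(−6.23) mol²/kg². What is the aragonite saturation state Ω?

Ω = 1.24

Ksp = 10^(−6.23) = 5.888×10^-7
Ω = [Ca²⁺][CO3²⁻]/Ksp = (9.52×10^-3)(0.0766×10^-3) / 5.888×10^-7 = 1.24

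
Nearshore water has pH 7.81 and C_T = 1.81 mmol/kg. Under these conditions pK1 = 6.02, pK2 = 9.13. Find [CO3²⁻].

α₂ = 1 / (1 + [H⁺]/K2 + [H⁺]²/(K1K2)) = 1 / (1 + 10^+1.32 + 10^-0.47)
   = 1 / (1 + 20.893 + 0.33884) = 1/22.232 = 0.04498
[CO3²⁻] = α₂ × DIC = 0.04498 × 1.81 = 0.0814 mmol/kg

[CO3²⁻] = 0.0814 mmol/kg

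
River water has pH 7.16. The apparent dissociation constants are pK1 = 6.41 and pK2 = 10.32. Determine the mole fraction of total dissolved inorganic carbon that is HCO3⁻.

α₁ = 1 / (1 + [H⁺]/K1 + K2/[H⁺]) = 1 / (1 + 10^-0.75 + 10^-3.16)
   = 1 / (1 + 0.17783 + 0.00069183) = 1/1.1785 = 0.8485

α₁ = 0.849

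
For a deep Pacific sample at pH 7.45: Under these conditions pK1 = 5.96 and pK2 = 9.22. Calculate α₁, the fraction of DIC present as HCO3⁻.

α₁ = 0.953

α₁ = 1 / (1 + [H⁺]/K1 + K2/[H⁺]) = 1 / (1 + 10^-1.49 + 10^-1.77)
   = 1 / (1 + 0.032359 + 0.016982) = 1/1.0493 = 0.9530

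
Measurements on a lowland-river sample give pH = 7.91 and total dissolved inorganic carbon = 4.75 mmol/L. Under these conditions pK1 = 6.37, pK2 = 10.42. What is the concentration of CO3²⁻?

[CO3²⁻] = 14.2 μmol/L

α₂ = 1 / (1 + [H⁺]/K2 + [H⁺]²/(K1K2)) = 1 / (1 + 10^+2.51 + 10^+0.97)
   = 1 / (1 + 323.59 + 9.3325) = 1/333.93 = 0.002995
[CO3²⁻] = α₂ × DIC = 0.002995 × 4.75 = 0.0142 mmol/L = 14.2 μmol/L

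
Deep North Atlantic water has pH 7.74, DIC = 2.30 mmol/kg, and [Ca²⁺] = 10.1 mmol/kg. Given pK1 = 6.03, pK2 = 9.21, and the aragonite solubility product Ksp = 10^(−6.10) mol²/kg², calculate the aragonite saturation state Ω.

α₂ = 1 / (1 + [H⁺]/K2 + [H⁺]²/(K1K2)) = 1 / (1 + 10^+1.47 + 10^-0.24)
   = 1 / (1 + 29.512 + 0.57544) = 1/31.088 = 0.03217
[CO3²⁻] = α₂ × DIC = 0.03217 × 2.30 = 0.07398 mmol/kg
Ksp = 10^(−6.10) = 7.943×10^-7
Ω = [Ca²⁺][CO3²⁻]/Ksp = (10.1×10^-3)(7.398×10^-5) / 7.943×10^-7 = 0.941

Ω = 0.941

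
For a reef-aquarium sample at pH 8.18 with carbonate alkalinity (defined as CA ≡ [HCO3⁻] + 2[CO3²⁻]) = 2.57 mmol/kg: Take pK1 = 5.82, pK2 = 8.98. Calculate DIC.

DIC = 2.27 mmol/kg

CA = [HCO3⁻] + 2[CO3²⁻] = (α₁ + 2α₂)·DIC
At pH 8.18: [H⁺]/K1 = 10^-2.36 = 0.0043652, K2/[H⁺] = 10^-0.80 = 0.15849
α₁ = 1/(1 + 0.0043652 + 0.15849) = 1/1.1629 = 0.8600; α₂ = α₁·K2/[H⁺] = 0.1363
α₁ + 2α₂ = 1.1325
DIC = CA / (α₁ + 2α₂) = 2.57 / 1.1325 = 2.27 mmol/kg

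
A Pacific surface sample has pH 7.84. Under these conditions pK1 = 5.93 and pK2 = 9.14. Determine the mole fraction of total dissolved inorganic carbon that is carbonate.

α₂ = 1 / (1 + [H⁺]/K2 + [H⁺]²/(K1K2)) = 1 / (1 + 10^+1.30 + 10^-0.61)
   = 1 / (1 + 19.953 + 0.24547) = 1/21.198 = 0.04717

α₂ = 0.0472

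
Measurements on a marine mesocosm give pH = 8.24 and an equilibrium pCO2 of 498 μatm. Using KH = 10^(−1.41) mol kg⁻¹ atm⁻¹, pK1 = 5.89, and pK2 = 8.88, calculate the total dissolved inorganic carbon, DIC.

[CO2*] = KH · pCO2 = 10^(−1.41) × 498×10^-6 = 1.937×10^-5 mol/kg
α₀ = 1/(1 + K1/[H⁺] + K1K2/[H⁺]²) = 1/(1 + 10^+2.35 + 10^+1.71) = 0.003621
DIC = [CO2*]/α₀ = 1.937×10^-5 / 0.003621 = 5.35 mmol/kg

DIC = 5.35 mmol/kg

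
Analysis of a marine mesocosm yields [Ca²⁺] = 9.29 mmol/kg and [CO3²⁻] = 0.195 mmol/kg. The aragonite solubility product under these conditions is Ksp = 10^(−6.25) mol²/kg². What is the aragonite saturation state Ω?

Ksp = 10^(−6.25) = 5.623×10^-7
Ω = [Ca²⁺][CO3²⁻]/Ksp = (9.29×10^-3)(0.195×10^-3) / 5.623×10^-7 = 3.22

Ω = 3.22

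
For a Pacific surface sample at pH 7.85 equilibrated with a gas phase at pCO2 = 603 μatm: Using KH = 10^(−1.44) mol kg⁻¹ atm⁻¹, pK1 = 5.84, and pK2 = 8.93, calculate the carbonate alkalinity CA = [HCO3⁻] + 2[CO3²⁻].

[CO2*] = KH · pCO2 = 10^(−1.44) × 603×10^-6 = 2.189×10^-5 mol/kg
α₀ = 1/(1 + K1/[H⁺] + K1K2/[H⁺]²) = 1/(1 + 10^+2.01 + 10^+0.93) = 0.008941
DIC = [CO2*]/α₀ = 2.189×10^-5 / 0.008941 = 2.449 mmol/kg
CA = (α₁ + 2α₂)·DIC = (0.9150 + 2×0.07610) × 2.449 = 2.61 mmol/kg

CA = 2.61 mmol/kg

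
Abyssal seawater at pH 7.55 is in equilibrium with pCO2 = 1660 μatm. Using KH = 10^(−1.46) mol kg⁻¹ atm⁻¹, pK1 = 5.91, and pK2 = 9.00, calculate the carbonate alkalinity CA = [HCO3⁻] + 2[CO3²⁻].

CA = 2.69 mmol/kg

[CO2*] = KH · pCO2 = 10^(−1.46) × 1660×10^-6 = 5.756×10^-5 mol/kg
α₀ = 1/(1 + K1/[H⁺] + K1K2/[H⁺]²) = 1/(1 + 10^+1.64 + 10^+0.19) = 0.02164
DIC = [CO2*]/α₀ = 5.756×10^-5 / 0.02164 = 2.659 mmol/kg
CA = (α₁ + 2α₂)·DIC = (0.9448 + 2×0.03352) × 2.659 = 2.69 mmol/kg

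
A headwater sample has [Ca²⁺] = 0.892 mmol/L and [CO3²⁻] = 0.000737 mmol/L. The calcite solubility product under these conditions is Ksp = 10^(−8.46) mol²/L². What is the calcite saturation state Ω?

Ksp = 10^(−8.46) = 3.467×10^-9
Ω = [Ca²⁺][CO3²⁻]/Ksp = (0.892×10^-3)(0.000737×10^-3) / 3.467×10^-9 = 0.190

Ω = 0.190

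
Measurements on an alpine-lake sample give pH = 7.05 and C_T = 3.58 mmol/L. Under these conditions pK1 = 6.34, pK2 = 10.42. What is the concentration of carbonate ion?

α₂ = 1 / (1 + [H⁺]/K2 + [H⁺]²/(K1K2)) = 1 / (1 + 10^+3.37 + 10^+2.66)
   = 1 / (1 + 2344.2 + 457.09) = 1/2802.3 = 0.0003568
[CO3²⁻] = α₂ × DIC = 0.0003568 × 3.58 = 0.00128 mmol/L = 1.28 μmol/L

[CO3²⁻] = 1.28 μmol/L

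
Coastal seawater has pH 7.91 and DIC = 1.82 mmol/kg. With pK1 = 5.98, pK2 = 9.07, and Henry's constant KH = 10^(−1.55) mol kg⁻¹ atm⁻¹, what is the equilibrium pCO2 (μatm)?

α₀ = 1 / (1 + K1/[H⁺] + K1K2/[H⁺]²) = 1 / (1 + 10^+1.93 + 10^+0.77)
   = 1 / (1 + 85.114 + 5.8884) = 1/92.002 = 0.01087
[CO2*] = α₀ × DIC = 0.01087 × 1.82 = 0.01978 mmol/kg = 19.78 μmol/kg
pCO2 = [CO2*]/KH = 1.978×10^-5 / 2.818×10^-2 = 702 μatm

pCO2 = 702 μatm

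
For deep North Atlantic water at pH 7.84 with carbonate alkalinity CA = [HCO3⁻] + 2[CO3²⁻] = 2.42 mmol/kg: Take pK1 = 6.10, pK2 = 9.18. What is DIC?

DIC = 2.36 mmol/kg

CA = [HCO3⁻] + 2[CO3²⁻] = (α₁ + 2α₂)·DIC
At pH 7.84: [H⁺]/K1 = 10^-1.74 = 0.018197, K2/[H⁺] = 10^-1.34 = 0.045709
α₁ = 1/(1 + 0.018197 + 0.045709) = 1/1.0639 = 0.9399; α₂ = α₁·K2/[H⁺] = 0.04296
α₁ + 2α₂ = 1.0259
DIC = CA / (α₁ + 2α₂) = 2.42 / 1.0259 = 2.36 mmol/kg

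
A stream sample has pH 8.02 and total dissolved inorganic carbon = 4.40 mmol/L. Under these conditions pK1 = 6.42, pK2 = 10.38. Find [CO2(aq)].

α₀ = 1 / (1 + K1/[H⁺] + K1K2/[H⁺]²) = 1 / (1 + 10^+1.60 + 10^-0.76)
   = 1 / (1 + 39.811 + 0.17378) = 1/40.984 = 0.02440
[CO2*] = α₀ × DIC = 0.02440 × 4.40 = 0.107 mmol/L

[CO2*] = 0.107 mmol/L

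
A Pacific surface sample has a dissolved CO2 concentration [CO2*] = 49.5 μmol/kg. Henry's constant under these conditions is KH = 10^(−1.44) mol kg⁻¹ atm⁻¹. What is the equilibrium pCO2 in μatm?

KH = 10^(−1.44) = 3.631×10^-2 mol kg⁻¹ atm⁻¹
pCO2 = [CO2*]/KH = 49.5×10^-6 / 3.631×10^-2 = 1.36×10^-3 atm = 1360 μatm

pCO2 = 1360 μatm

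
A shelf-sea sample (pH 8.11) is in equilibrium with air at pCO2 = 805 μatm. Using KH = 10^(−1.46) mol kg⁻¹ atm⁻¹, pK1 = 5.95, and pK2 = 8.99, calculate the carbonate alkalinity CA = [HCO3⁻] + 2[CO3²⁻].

[CO2*] = KH · pCO2 = 10^(−1.46) × 805×10^-6 = 2.791×10^-5 mol/kg
α₀ = 1/(1 + K1/[H⁺] + K1K2/[H⁺]²) = 1/(1 + 10^+2.16 + 10^+1.28) = 0.006075
DIC = [CO2*]/α₀ = 2.791×10^-5 / 0.006075 = 4.594 mmol/kg
CA = (α₁ + 2α₂)·DIC = (0.8782 + 2×0.1158) × 4.594 = 5.10 mmol/kg

CA = 5.10 mmol/kg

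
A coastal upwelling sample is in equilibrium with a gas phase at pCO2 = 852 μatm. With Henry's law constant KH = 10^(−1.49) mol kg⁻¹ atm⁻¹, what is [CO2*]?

KH = 10^(−1.49) = 3.236×10^-2 mol kg⁻¹ atm⁻¹
[CO2*] = KH · pCO2 = 3.236×10^-2 × 852×10^-6 atm = 2.76×10^-5 mol/kg

[CO2*] = 27.6 μmol/kg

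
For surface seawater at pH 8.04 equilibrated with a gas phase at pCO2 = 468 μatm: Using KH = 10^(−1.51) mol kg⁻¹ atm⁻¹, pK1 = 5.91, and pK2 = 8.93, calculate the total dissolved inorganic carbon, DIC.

[CO2*] = KH · pCO2 = 10^(−1.51) × 468×10^-6 = 1.446×10^-5 mol/kg
α₀ = 1/(1 + K1/[H⁺] + K1K2/[H⁺]²) = 1/(1 + 10^+2.13 + 10^+1.24) = 0.006524
DIC = [CO2*]/α₀ = 1.446×10^-5 / 0.006524 = 2.22 mmol/kg

DIC = 2.22 mmol/kg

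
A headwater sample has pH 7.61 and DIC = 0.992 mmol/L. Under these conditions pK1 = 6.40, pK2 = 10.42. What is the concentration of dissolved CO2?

α₀ = 1 / (1 + K1/[H⁺] + K1K2/[H⁺]²) = 1 / (1 + 10^+1.21 + 10^-1.60)
   = 1 / (1 + 16.218 + 0.025119) = 1/17.243 = 0.05799
[CO2*] = α₀ × DIC = 0.05799 × 0.992 = 0.0575 mmol/L

[CO2*] = 0.0575 mmol/L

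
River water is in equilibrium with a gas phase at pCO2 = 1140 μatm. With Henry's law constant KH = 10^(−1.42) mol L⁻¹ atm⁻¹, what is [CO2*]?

[CO2*] = 43.3 μmol/L

KH = 10^(−1.42) = 3.802×10^-2 mol L⁻¹ atm⁻¹
[CO2*] = KH · pCO2 = 3.802×10^-2 × 1140×10^-6 atm = 4.33×10^-5 mol/L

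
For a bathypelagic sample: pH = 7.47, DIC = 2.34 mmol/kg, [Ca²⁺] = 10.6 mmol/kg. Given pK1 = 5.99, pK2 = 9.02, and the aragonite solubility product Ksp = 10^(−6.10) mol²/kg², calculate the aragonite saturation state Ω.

α₂ = 1 / (1 + [H⁺]/K2 + [H⁺]²/(K1K2)) = 1 / (1 + 10^+1.55 + 10^+0.07)
   = 1 / (1 + 35.481 + 1.1749) = 1/37.656 = 0.02656
[CO3²⁻] = α₂ × DIC = 0.02656 × 2.34 = 0.06214 mmol/kg
Ksp = 10^(−6.10) = 7.943×10^-7
Ω = [Ca²⁺][CO3²⁻]/Ksp = (10.6×10^-3)(6.214×10^-5) / 7.943×10^-7 = 0.829

Ω = 0.829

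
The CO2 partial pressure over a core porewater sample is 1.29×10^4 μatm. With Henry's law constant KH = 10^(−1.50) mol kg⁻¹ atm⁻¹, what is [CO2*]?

[CO2*] = 408 μmol/kg

KH = 10^(−1.50) = 3.162×10^-2 mol kg⁻¹ atm⁻¹
[CO2*] = KH · pCO2 = 3.162×10^-2 × 1.29×10^4×10^-6 atm = 4.08×10^-4 mol/kg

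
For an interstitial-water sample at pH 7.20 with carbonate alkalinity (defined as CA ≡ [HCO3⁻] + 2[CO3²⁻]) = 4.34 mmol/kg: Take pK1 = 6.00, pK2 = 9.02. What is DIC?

CA = [HCO3⁻] + 2[CO3²⁻] = (α₁ + 2α₂)·DIC
At pH 7.20: [H⁺]/K1 = 10^-1.20 = 0.063096, K2/[H⁺] = 10^-1.82 = 0.015136
α₁ = 1/(1 + 0.063096 + 0.015136) = 1/1.0782 = 0.9274; α₂ = α₁·K2/[H⁺] = 0.01404
α₁ + 2α₂ = 0.9555
DIC = CA / (α₁ + 2α₂) = 4.34 / 0.9555 = 4.54 mmol/kg

DIC = 4.54 mmol/kg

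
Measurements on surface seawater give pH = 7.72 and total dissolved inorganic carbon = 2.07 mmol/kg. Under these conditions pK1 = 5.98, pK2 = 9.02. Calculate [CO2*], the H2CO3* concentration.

α₀ = 1 / (1 + K1/[H⁺] + K1K2/[H⁺]²) = 1 / (1 + 10^+1.74 + 10^+0.44)
   = 1 / (1 + 54.954 + 2.7542) = 1/58.708 = 0.01703
[CO2*] = α₀ × DIC = 0.01703 × 2.07 = 0.0353 mmol/kg

[CO2*] = 0.0353 mmol/kg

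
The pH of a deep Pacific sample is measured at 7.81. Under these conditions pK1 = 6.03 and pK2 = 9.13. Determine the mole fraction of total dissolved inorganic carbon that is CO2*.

α₀ = 0.0156

α₀ = 1 / (1 + K1/[H⁺] + K1K2/[H⁺]²) = 1 / (1 + 10^+1.78 + 10^+0.46)
   = 1 / (1 + 60.256 + 2.8840) = 1/64.140 = 0.01559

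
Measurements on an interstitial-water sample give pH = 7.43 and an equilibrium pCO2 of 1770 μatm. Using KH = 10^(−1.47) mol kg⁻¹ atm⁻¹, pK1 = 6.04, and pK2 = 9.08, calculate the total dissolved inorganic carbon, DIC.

DIC = 1.57 mmol/kg

[CO2*] = KH · pCO2 = 10^(−1.47) × 1770×10^-6 = 5.998×10^-5 mol/kg
α₀ = 1/(1 + K1/[H⁺] + K1K2/[H⁺]²) = 1/(1 + 10^+1.39 + 10^-0.26) = 0.03832
DIC = [CO2*]/α₀ = 5.998×10^-5 / 0.03832 = 1.57 mmol/kg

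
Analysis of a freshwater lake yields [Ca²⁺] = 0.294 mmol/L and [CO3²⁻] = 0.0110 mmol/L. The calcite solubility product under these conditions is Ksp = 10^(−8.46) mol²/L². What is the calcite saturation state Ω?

Ω = 0.933

Ksp = 10^(−8.46) = 3.467×10^-9
Ω = [Ca²⁺][CO3²⁻]/Ksp = (0.294×10^-3)(0.0110×10^-3) / 3.467×10^-9 = 0.933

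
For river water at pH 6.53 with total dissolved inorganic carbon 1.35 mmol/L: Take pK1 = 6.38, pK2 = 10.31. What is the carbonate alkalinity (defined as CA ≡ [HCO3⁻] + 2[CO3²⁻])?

CA = 0.791 mmol/L

CA = [HCO3⁻] + 2[CO3²⁻] = (α₁ + 2α₂)·DIC
At pH 6.53: [H⁺]/K1 = 10^-0.15 = 0.70795, K2/[H⁺] = 10^-3.78 = 0.00016596
α₁ = 1/(1 + 0.70795 + 0.00016596) = 1/1.7081 = 0.5854; α₂ = α₁·K2/[H⁺] = 9.716×10^-5
α₁ + 2α₂ = 0.5856
CA = 0.5856 × 1.35 = 0.791 mmol/L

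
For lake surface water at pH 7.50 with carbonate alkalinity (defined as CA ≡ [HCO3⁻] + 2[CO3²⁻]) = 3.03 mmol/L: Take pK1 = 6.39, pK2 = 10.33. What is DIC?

CA = [HCO3⁻] + 2[CO3²⁻] = (α₁ + 2α₂)·DIC
At pH 7.50: [H⁺]/K1 = 10^-1.11 = 0.077625, K2/[H⁺] = 10^-2.83 = 0.0014791
α₁ = 1/(1 + 0.077625 + 0.0014791) = 1/1.0791 = 0.9267; α₂ = α₁·K2/[H⁺] = 0.001371
α₁ + 2α₂ = 0.9294
DIC = CA / (α₁ + 2α₂) = 3.03 / 0.9294 = 3.26 mmol/L

DIC = 3.26 mmol/L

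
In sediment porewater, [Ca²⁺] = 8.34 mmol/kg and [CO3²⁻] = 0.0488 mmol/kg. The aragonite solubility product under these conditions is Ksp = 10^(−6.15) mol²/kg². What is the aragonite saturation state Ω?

Ksp = 10^(−6.15) = 7.079×10^-7
Ω = [Ca²⁺][CO3²⁻]/Ksp = (8.34×10^-3)(0.0488×10^-3) / 7.079×10^-7 = 0.575

Ω = 0.575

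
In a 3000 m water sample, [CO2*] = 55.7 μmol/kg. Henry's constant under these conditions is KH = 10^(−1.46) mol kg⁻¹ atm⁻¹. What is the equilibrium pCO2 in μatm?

pCO2 = 1610 μatm

KH = 10^(−1.46) = 3.467×10^-2 mol kg⁻¹ atm⁻¹
pCO2 = [CO2*]/KH = 55.7×10^-6 / 3.467×10^-2 = 1.61×10^-3 atm = 1610 μatm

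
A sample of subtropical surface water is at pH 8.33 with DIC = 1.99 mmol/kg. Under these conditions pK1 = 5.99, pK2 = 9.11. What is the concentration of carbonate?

[CO3²⁻] = 0.282 mmol/kg

α₂ = 1 / (1 + [H⁺]/K2 + [H⁺]²/(K1K2)) = 1 / (1 + 10^+0.78 + 10^-1.56)
   = 1 / (1 + 6.0256 + 0.027542) = 1/7.0531 = 0.1418
[CO3²⁻] = α₂ × DIC = 0.1418 × 1.99 = 0.282 mmol/kg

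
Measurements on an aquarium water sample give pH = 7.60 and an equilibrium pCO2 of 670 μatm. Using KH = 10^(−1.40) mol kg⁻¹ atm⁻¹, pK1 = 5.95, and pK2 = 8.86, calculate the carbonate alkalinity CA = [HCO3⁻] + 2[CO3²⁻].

[CO2*] = KH · pCO2 = 10^(−1.40) × 670×10^-6 = 2.667×10^-5 mol/kg
α₀ = 1/(1 + K1/[H⁺] + K1K2/[H⁺]²) = 1/(1 + 10^+1.65 + 10^+0.39) = 0.02078
DIC = [CO2*]/α₀ = 2.667×10^-5 / 0.02078 = 1.284 mmol/kg
CA = (α₁ + 2α₂)·DIC = (0.9282 + 2×0.05101) × 1.284 = 1.32 mmol/kg

CA = 1.32 mmol/kg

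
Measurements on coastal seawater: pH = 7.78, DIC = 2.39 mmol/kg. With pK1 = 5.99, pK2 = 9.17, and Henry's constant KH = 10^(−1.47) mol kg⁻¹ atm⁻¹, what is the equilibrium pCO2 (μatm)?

pCO2 = 1080 μatm

α₀ = 1 / (1 + K1/[H⁺] + K1K2/[H⁺]²) = 1 / (1 + 10^+1.79 + 10^+0.40)
   = 1 / (1 + 61.660 + 2.5119) = 1/65.171 = 0.01534
[CO2*] = α₀ × DIC = 0.01534 × 2.39 = 0.03667 mmol/kg
pCO2 = [CO2*]/KH = 3.667×10^-5 / 3.388×10^-2 = 1080 μatm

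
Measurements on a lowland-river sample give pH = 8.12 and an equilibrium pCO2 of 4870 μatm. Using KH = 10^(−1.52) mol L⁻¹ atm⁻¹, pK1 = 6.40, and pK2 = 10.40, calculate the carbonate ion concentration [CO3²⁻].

[CO3²⁻] = 0.0405 mmol/L

[CO2*] = KH · pCO2 = 10^(−1.52) × 4870×10^-6 = 1.471×10^-4 mol/L
α₀ = 1/(1 + K1/[H⁺] + K1K2/[H⁺]²) = 1/(1 + 10^+1.72 + 10^-0.56) = 0.01860
DIC = [CO2*]/α₀ = 1.471×10^-4 / 0.01860 = 7.906 mmol/L
[CO3²⁻] = α₂·DIC; α₂ = 0.005124, so [CO3²⁻] = 0.005124 × 7.906 = 0.0405 mmol/L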